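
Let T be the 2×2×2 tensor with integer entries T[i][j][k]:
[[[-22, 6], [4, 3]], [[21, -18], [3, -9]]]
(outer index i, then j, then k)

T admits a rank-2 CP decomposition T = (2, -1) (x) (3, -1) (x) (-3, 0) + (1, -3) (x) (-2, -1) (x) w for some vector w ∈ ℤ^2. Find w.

w = (2, -3)

Subtract the known terms from T to get the rank-1 residual R = (1, -3) (x) (-2, -1) (x) w, so R[i,j,k] = a[i]·b[j]·w[k]. Pick indices with nonzero a[0]·b[0] = (1)·(-2) = -2. Only the fibre through (0,0,·) is needed: R[0,0,:] = T[0,0,:] − Σₗ aₗ[0]bₗ[0]cₗ = [-22, 6] − (2)·(3)·(-3, 0) = [-4, 6]. Then w[k] = R[0,0,k] / -2 for each k, giving w = [-4, 6] / -2 = (2, -3).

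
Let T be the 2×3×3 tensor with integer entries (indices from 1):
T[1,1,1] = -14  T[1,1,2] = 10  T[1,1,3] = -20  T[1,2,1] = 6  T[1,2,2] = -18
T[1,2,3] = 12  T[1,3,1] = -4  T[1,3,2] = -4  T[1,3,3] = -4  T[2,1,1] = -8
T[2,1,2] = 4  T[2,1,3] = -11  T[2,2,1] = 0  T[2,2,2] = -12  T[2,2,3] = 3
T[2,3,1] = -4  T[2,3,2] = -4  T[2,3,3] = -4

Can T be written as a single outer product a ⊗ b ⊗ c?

No

The mode-3 unfolding of T (rows indexed by k, columns by (i,j) = (1,1), (1,2), (1,3), (2,1), (2,2), (2,3)) is [[-14, 6, -4, -8, 0, -4], [10, -18, -4, 4, -12, -4], [-20, 12, -4, -11, 3, -4]].
There the 2×2 minor on rows k ∈ {1, 2}, columns (i,j) ∈ {(1,1), (1,2)} is det [[-14, 6], [10, -18]] = 192 ≠ 0, so this unfolding has rank ≥ 2; CP rank is at least every unfolding rank, so rank(T) ≥ 2.
In particular rank(T) ≥ 2 > 1, so T is not rank-1.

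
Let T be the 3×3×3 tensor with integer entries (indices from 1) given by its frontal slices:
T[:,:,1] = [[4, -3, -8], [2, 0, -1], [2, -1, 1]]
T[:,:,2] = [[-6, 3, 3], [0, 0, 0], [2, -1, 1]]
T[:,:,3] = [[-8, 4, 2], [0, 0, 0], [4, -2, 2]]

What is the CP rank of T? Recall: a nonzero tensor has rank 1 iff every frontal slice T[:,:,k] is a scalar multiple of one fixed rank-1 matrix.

Lower bound: in the mode-2 unfolding of T (rows indexed by j, columns by (i,k)) the 3×3 minor on rows j ∈ {1, 2, 3}, columns (i,k) ∈ {(1,1), (1,2), (1,3)} is det [[4, -6, -8], [-3, 3, 4], [-8, 3, 2]] = 12 ≠ 0, so that unfolding has rank ≥ 3 and hence rank(T) ≥ 3 (CP rank is at least every unfolding rank, though it can be larger).
Upper bound: T is a sum of 3 rank-1 terms, T = [1, -1, 0] ⊗ [2, 0, -1] ⊗ [-1, 0, 0] + [1, 0, -1] ⊗ [2, -1, 1] ⊗ [-1, -1, -2] + [1, 0, 0] ⊗ [2, -1, -2] ⊗ [4, -2, -2] (written with every a and b primitive with positive leading entry and the scale carried by c; CP decompositions are not unique, and this one is verified by expanding entrywise), so rank(T) ≤ 3.
These bounds meet, so rank(T) = 3.

3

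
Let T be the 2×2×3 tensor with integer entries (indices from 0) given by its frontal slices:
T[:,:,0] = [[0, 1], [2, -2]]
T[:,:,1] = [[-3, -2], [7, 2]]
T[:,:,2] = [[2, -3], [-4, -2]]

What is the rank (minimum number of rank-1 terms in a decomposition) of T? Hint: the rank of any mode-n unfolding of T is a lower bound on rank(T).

Lower bound: the mode-3 unfolding of T (rows indexed by k, columns by (i,j) = (0,0), (0,1), (1,0), (1,1)) is [[0, 1, 2, -2], [-3, -2, 7, 2], [2, -3, -4, -2]].
There the 3×3 minor on rows k ∈ {0, 1, 2}, columns (i,j) ∈ {(0,0), (0,1), (1,0)} is det [[0, 1, 2], [-3, -2, 7], [2, -3, -4]] = 28 ≠ 0, so this unfolding has rank ≥ 3; CP rank is at least every unfolding rank, so rank(T) ≥ 3. (This is only a lower bound: in general the CP rank may exceed every unfolding rank, so we still need to exhibit 3 rank-1 terms summing to T.)
Upper bound: T is a sum of 3 rank-1 terms, T = [1, -2] ⊗ [2, 1] ⊗ [-1, -2, 1] + [1, -1] ⊗ [1, 2] ⊗ [2, 1, 0] + [1, 0] ⊗ [0, 1] ⊗ [-2, -2, -4] (one valid choice — decompositions are not unique — normalised so each a, b is primitive with positive first nonzero entry; check it by expanding all entries), so rank(T) ≤ 3.
These bounds meet, so rank(T) = 3.

3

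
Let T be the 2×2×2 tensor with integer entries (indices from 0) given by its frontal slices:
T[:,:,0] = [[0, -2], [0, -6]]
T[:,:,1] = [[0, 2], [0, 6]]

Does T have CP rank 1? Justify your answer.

If T = a ⊗ b ⊗ c then every fibre of T is a multiple of the corresponding factor, so read the factors off the fibres through the nonzero entry T[0,1,0] = -2.
The mode-1 fibre T[:,1,0] = [-2, -6] gives a = (1, 3) (primitive direction); the mode-2 fibre T[0,:,0] = [0, -2] gives b = (0, 1); then c[k] = T[0,1,k] / (a[0]·b[1]) = [-2, 2] / 1 = (-2, 2).
Expanding (1, 3) ⊗ (0, 1) ⊗ (-2, 2) reproduces all 8 entries of T, so T = (1, 3) ⊗ (0, 1) ⊗ (-2, 2) and rank(T) ≤ 1.
Equivalently every frontal slice T[:,:,k] is c[k] times the rank-1 matrix (1, 3) ⊗ (0, 1). So T has rank 1 (it is nonzero).

Yes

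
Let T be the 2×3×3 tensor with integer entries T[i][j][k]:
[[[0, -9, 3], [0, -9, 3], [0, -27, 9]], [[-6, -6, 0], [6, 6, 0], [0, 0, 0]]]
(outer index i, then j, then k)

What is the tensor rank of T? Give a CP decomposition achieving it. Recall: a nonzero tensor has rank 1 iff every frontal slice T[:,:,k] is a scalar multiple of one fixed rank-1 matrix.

Lower bound: the mode-2 unfolding of T (rows indexed by j, columns by (i,k) = (0,0), (0,1), (0,2), (1,0), (1,1), (1,2)) is [[0, -9, 3, -6, -6, 0], [0, -9, 3, 6, 6, 0], [0, -27, 9, 0, 0, 0]].
There the 2×2 minor on rows j ∈ {0, 1}, columns (i,k) ∈ {(0,1), (1,0)} is det [[-9, -6], [-9, 6]] = -108 ≠ 0, so this unfolding has rank ≥ 2; CP rank is at least every unfolding rank, so rank(T) ≥ 2. (Unfolding ranks only ever bound the CP rank from below — rank(T) can be strictly larger than all of them — so the matching upper bound has to come from an explicit 2-term decomposition.)
Upper bound — finding two terms. Write S_k = T[:,:,k] for the frontal slices: S₀ = [[0, 0, 0], [-6, 6, 0]], S₁ = [[-9, -9, -27], [-6, 6, 0]], S₂ = [[3, 3, 9], [0, 0, 0]].
If T = a₁ ⊗ b₁ ⊗ c₁ + a₂ ⊗ b₂ ⊗ c₂ then each S_k = c₁[k]·a₁b₁ᵀ + c₂[k]·a₂b₂ᵀ. S₀ and S₁ are linearly independent, so a₁b₁ᵀ and a₂b₂ᵀ must span the same plane of matrices: they are the rank-1 matrices of the form x·S₀ + y·S₁.
The 2×2 minor of x·S₀ + y·S₁ on rows {0,1}, columns {0,1} is −108·xy − 108·y² = (-108)·(y)(x + y), vanishing at (x:y) = (1:0) and (1:-1).
M₁ = S₀ = [[0, 0, 0], [-6, 6, 0]] = (-6)·(0, 1)(1, -1, 0)ᵀ and M₂ = S₀ − S₁ = [[9, 9, 27], [0, 0, 0]] = 9·(1, 0)(1, 1, 3)ᵀ, so take a₁ = (0, 1), b₁ = (1, -1, 0), a₂ = (1, 0), b₂ = (1, 1, 3).
Each slice is an integer combination of E₁ = a₁b₁ᵀ and E₂ = a₂b₂ᵀ: S₀ = −6·E₁, S₁ = −6·E₁ − 9·E₂, S₂ = 3·E₂; reading off coefficients, c₁ = (-6, -6, 0) and c₂ = (0, -9, 3).
Hence T = (0, 1) ⊗ (1, -1, 0) ⊗ (-6, -6, 0) + (1, 0) ⊗ (1, 1, 3) ⊗ (0, -9, 3), so rank(T) ≤ 2.
These bounds meet, so rank(T) = 2.

rank(T) = 2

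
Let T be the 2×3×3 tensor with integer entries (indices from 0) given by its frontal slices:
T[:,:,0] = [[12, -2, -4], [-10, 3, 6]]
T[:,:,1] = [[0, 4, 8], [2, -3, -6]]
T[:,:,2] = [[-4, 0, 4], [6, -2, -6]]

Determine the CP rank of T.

Lower bound: in the mode-3 unfolding of T (rows indexed by k, columns by (i,j)) the 3×3 minor on rows k ∈ {0, 1, 2}, columns (i,j) ∈ {(0,0), (0,1), (0,2)} is det [[12, -2, -4], [0, 4, 8], [-4, 0, 4]] = 192 ≠ 0, so that unfolding has rank ≥ 3 and hence rank(T) ≥ 3 (CP rank is at least every unfolding rank, though it can be larger).
Upper bound: T is a sum of 3 rank-1 terms, T = (1, -1) ⊗ (2, -1, -2) ⊗ (4, -2, -4) + (2, -1) ⊗ (1, -1, -1) ⊗ (0, 0, 2) + (2, -1) ⊗ (2, 1, 2) ⊗ (1, 1, 0) (written with every a and b primitive with positive leading entry and the scale carried by c; CP decompositions are not unique, and this one is verified by expanding entrywise), so rank(T) ≤ 3.
These bounds meet, so rank(T) = 3.

3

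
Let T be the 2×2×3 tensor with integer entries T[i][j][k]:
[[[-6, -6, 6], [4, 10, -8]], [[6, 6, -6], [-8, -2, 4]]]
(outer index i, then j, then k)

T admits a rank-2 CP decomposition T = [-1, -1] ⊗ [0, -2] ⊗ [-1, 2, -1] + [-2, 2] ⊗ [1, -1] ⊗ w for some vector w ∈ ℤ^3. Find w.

w = [3, 3, -3]

Subtract the known terms from T to get the rank-1 residual R = [-2, 2] ⊗ [1, -1] ⊗ w, so R[i,j,k] = a[i]·b[j]·w[k]. Pick indices with nonzero a[0]·b[0] = (-2)·(1) = -2. Only the fibre through (0,0,·) is needed: R[0,0,:] = T[0,0,:] − Σₗ aₗ[0]bₗ[0]cₗ = [-6, -6, 6] − (-1)·(0)·[-1, 2, -1] = [-6, -6, 6]. Then w[k] = R[0,0,k] / -2 for each k, giving w = [-6, -6, 6] / -2 = [3, 3, -3].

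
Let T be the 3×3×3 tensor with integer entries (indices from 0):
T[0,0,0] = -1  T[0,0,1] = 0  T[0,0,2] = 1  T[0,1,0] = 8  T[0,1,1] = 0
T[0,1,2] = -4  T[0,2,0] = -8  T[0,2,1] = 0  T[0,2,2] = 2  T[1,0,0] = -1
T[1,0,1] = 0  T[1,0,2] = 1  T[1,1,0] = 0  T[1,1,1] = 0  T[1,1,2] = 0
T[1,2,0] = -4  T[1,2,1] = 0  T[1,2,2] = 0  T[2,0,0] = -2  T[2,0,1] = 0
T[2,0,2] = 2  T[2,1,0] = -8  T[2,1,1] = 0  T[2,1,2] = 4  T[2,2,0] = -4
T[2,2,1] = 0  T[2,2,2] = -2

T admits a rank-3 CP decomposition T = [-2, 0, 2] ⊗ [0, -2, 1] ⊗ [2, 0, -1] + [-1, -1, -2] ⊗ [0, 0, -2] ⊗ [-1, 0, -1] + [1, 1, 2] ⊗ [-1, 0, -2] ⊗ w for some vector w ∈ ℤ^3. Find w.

w = [1, 0, -1]

Subtract the known terms from T to get the rank-1 residual R = [1, 1, 2] ⊗ [-1, 0, -2] ⊗ w, so R[i,j,k] = a[i]·b[j]·w[k]. Pick indices with nonzero a[0]·b[0] = (1)·(-1) = -1. Only the fibre through (0,0,·) is needed: R[0,0,:] = T[0,0,:] − Σₗ aₗ[0]bₗ[0]cₗ = [-1, 0, 1] − (-2)·(0)·[2, 0, -1] − (-1)·(0)·[-1, 0, -1] = [-1, 0, 1]. Then w[k] = R[0,0,k] / -1 for each k, giving w = [-1, 0, 1] / -1 = [1, 0, -1].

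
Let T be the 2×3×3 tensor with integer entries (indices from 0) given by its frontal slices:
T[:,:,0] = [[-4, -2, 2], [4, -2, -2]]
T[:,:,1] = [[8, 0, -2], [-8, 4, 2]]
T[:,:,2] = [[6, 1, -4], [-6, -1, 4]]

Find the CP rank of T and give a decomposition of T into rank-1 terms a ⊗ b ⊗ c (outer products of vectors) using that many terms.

rank(T) = 3

Lower bound: the mode-3 unfolding of T (rows indexed by k, columns by (i,j) = (0,0), (0,1), (0,2), (1,0), (1,1), (1,2)) is [[-4, -2, 2, 4, -2, -2], [8, 0, -2, -8, 4, 2], [6, 1, -4, -6, -1, 4]].
There the 3×3 minor on rows k ∈ {0, 1, 2}, columns (i,j) ∈ {(0,0), (0,1), (0,2)} is det [[-4, -2, 2], [8, 0, -2], [6, 1, -4]] = -32 ≠ 0, so this unfolding has rank ≥ 3; CP rank is at least every unfolding rank, so rank(T) ≥ 3. (Flattening ranks never certify an upper bound on CP rank; for that we must actually write T with 3 rank-1 terms.)
Upper bound: T is a sum of 3 rank-1 terms, T = [1, -1] ⊗ [2, -1, 0] ⊗ [0, 2, -1] + [1, -1] ⊗ [2, 0, -1] ⊗ [-2, 2, 4] + [1, 1] ⊗ [0, 1, 0] ⊗ [-2, 2, 0] (written with every a and b primitive with positive leading entry and the scale carried by c; CP decompositions are not unique, and this one is verified by expanding entrywise), so rank(T) ≤ 3.
These bounds meet, so rank(T) = 3.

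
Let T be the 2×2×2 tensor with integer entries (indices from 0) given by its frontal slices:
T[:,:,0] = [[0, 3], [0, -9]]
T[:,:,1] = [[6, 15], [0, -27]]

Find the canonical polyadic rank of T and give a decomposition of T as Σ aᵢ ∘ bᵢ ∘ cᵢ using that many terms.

rank(T) = 2

Lower bound: in the mode-2 unfolding of T (rows indexed by j, columns by (i,k)) the 2×2 minor on rows j ∈ {0, 1}, columns (i,k) ∈ {(0,0), (0,1)} is det [[0, 6], [3, 15]] = -18 ≠ 0, so that unfolding has rank ≥ 2 and hence rank(T) ≥ 2 (CP rank is at least every unfolding rank, though it can be larger).
Upper bound: with S_k = T[:,:,k], the two rank-1 terms a₁b₁ᵀ, a₂b₂ᵀ are the rank-1 members of the pencil x·S₀ + y·S₁.
det(x·S₀ + y·S₁) is −54·xy − 162·y² = (-54)·(x + 3·y)(y), vanishing at (x:y) = (3:-1) and (1:0).
M₁ = 3·S₀ − S₁ = [[-6, -6], [0, 0]] = (-6)·(1, 0)(1, 1)ᵀ and M₂ = S₀ = [[0, 3], [0, -9]] = 3·(1, -3)(0, 1)ᵀ, so take a₁ = (1, 0), b₁ = (1, 1), a₂ = (1, -3), b₂ = (0, 1).
Each slice is an integer combination of E₁ = a₁b₁ᵀ and E₂ = a₂b₂ᵀ: S₀ = 3·E₂, S₁ = 6·E₁ + 9·E₂; reading off coefficients, c₁ = (0, 6) and c₂ = (3, 9).
Hence T = (1, 0) ∘ (1, 1) ∘ (0, 6) + (1, -3) ∘ (0, 1) ∘ (3, 9), so rank(T) ≤ 2.
These bounds meet, so rank(T) = 2.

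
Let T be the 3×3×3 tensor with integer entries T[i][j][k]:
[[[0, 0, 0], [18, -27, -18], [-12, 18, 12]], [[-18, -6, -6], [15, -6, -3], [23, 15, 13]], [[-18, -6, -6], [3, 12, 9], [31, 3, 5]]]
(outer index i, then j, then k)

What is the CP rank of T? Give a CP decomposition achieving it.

Lower bound: the mode-1 unfolding of T (rows indexed by i, columns by (j,k) = (0,0), (0,1), (0,2), (1,0), (1,1), (1,2), (2,0), (2,1), (2,2)) is [[0, 0, 0, 18, -27, -18, -12, 18, 12], [-18, -6, -6, 15, -6, -3, 23, 15, 13], [-18, -6, -6, 3, 12, 9, 31, 3, 5]].
There the 2×2 minor on rows i ∈ {0, 1}, columns (j,k) ∈ {(0,0), (1,0)} is det [[0, 18], [-18, 15]] = 324 ≠ 0, so this unfolding has rank ≥ 2; CP rank is at least every unfolding rank, so rank(T) ≥ 2. (Unfolding ranks only ever bound the CP rank from below — rank(T) can be strictly larger than all of them — so the matching upper bound has to come from an explicit 2-term decomposition.)
Upper bound — finding two terms. Write S_k = T[:,:,k] for the frontal slices: S₀ = [[0, 18, -12], [-18, 15, 23], [-18, 3, 31]], S₁ = [[0, -27, 18], [-6, -6, 15], [-6, 12, 3]], S₂ = [[0, -18, 12], [-6, -3, 13], [-6, 9, 5]].
If T = a₁ ⊗ b₁ ⊗ c₁ + a₂ ⊗ b₂ ⊗ c₂ then each S_k = c₁[k]·a₁b₁ᵀ + c₂[k]·a₂b₂ᵀ. S₀ and S₁ are linearly independent, so a₁b₁ᵀ and a₂b₂ᵀ must span the same plane of matrices: they are the rank-1 matrices of the form x·S₀ + y·S₁.
The 2×2 minor of x·S₀ + y·S₁ on rows {0,1}, columns {0,1} is 324·x² − 378·xy − 162·y² = 54·(2·x − 3·y)(3·x + y), vanishing at (x:y) = (3:2) and (1:-3).
M₁ = 3·S₀ + 2·S₁ = [[0, 0, 0], [-66, 33, 99], [-66, 33, 99]] = (-33)·(0, 1, 1)(2, -1, -3)ᵀ and M₂ = S₀ − 3·S₁ = [[0, 99, -66], [0, 33, -22], [0, -33, 22]] = 11·(3, 1, -1)(0, 3, -2)ᵀ, so take a₁ = (0, 1, 1), b₁ = (2, -1, -3), a₂ = (3, 1, -1), b₂ = (0, 3, -2).
Each slice is an integer combination of E₁ = a₁b₁ᵀ and E₂ = a₂b₂ᵀ: S₀ = −9·E₁ + 2·E₂, S₁ = −3·E₁ − 3·E₂, S₂ = −3·E₁ − 2·E₂; reading off coefficients, c₁ = (-9, -3, -3) and c₂ = (2, -3, -2).
Hence T = (0, 1, 1) ⊗ (2, -1, -3) ⊗ (-9, -3, -3) + (3, 1, -1) ⊗ (0, 3, -2) ⊗ (2, -3, -2), so rank(T) ≤ 2.
These bounds meet, so rank(T) = 2.

rank(T) = 2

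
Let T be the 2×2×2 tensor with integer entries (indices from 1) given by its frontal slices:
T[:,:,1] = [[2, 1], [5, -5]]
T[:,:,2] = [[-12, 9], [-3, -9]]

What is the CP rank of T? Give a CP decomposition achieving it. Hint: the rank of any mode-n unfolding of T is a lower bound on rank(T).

rank(T) = 2

Lower bound: the mode-3 unfolding of T (rows indexed by k, columns by (i,j) = (1,1), (1,2), (2,1), (2,2)) is [[2, 1, 5, -5], [-12, 9, -3, -9]].
There the 2×2 minor on rows k ∈ {1, 2}, columns (i,j) ∈ {(1,1), (1,2)} is det [[2, 1], [-12, 9]] = 30 ≠ 0, so this unfolding has rank ≥ 2; CP rank is at least every unfolding rank, so rank(T) ≥ 2. (This is only a lower bound: in general the CP rank may exceed every unfolding rank, so we still need to exhibit 2 rank-1 terms summing to T.)
Upper bound — finding two terms. Write S_k = T[:,:,k] for the frontal slices: S₁ = [[2, 1], [5, -5]], S₂ = [[-12, 9], [-3, -9]].
If T = a₁ ⊗ b₁ ⊗ c₁ + a₂ ⊗ b₂ ⊗ c₂ then each S_k = c₁[k]·a₁b₁ᵀ + c₂[k]·a₂b₂ᵀ. S₁ and S₂ are linearly independent, so a₁b₁ᵀ and a₂b₂ᵀ must span the same plane of matrices: they are the rank-1 matrices of the form x·S₁ + y·S₂.
det(x·S₁ + y·S₂) is −15·x² + 135·y² = (-15)·(x − 3·y)(x + 3·y), vanishing at (x:y) = (3:1) and (3:-1).
M₁ = 3·S₁ + S₂ = [[-6, 12], [12, -24]] = (-6)·[1, -2][1, -2]ᵀ and M₂ = 3·S₁ − S₂ = [[18, -6], [18, -6]] = 6·[1, 1][3, -1]ᵀ, so take a₁ = [1, -2], b₁ = [1, -2], a₂ = [1, 1], b₂ = [3, -1].
Each slice is an integer combination of E₁ = a₁b₁ᵀ and E₂ = a₂b₂ᵀ: S₁ = −E₁ + E₂, S₂ = −3·E₁ − 3·E₂; reading off coefficients, c₁ = [-1, -3] and c₂ = [1, -3].
Hence T = [1, -2] ⊗ [1, -2] ⊗ [-1, -3] + [1, 1] ⊗ [3, -1] ⊗ [1, -3], so rank(T) ≤ 2.
These bounds meet, so rank(T) = 2.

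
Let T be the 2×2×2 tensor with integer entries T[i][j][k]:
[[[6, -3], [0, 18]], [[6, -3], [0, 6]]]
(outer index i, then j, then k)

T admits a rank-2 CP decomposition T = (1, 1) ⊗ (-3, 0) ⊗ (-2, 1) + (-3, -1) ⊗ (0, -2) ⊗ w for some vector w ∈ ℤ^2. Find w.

Subtract the known terms from T to get the rank-1 residual R = (-3, -1) ⊗ (0, -2) ⊗ w, so R[i,j,k] = a[i]·b[j]·w[k]. Pick indices with nonzero a[0]·b[1] = (-3)·(-2) = 6. Only the fibre through (0,1,·) is needed: R[0,1,:] = T[0,1,:] − Σₗ aₗ[0]bₗ[1]cₗ = [0, 18] − (1)·(0)·(-2, 1) = [0, 18]. Then w[k] = R[0,1,k] / 6 for each k, giving w = [0, 18] / 6 = (0, 3).

w = (0, 3)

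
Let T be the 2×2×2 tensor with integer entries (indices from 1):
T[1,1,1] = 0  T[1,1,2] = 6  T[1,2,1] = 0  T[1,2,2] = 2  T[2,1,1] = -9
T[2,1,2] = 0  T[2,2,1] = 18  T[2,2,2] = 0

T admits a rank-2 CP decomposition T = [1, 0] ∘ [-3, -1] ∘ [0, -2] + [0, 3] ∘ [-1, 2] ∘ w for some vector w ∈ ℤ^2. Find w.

w = [3, 0]

Subtract the known terms from T to get the rank-1 residual R = [0, 3] ∘ [-1, 2] ∘ w, so R[i,j,k] = a[i]·b[j]·w[k]. Pick indices with nonzero a[2]·b[1] = (3)·(-1) = -3. Only the fibre through (2,1,·) is needed: R[2,1,:] = T[2,1,:] − Σₗ aₗ[2]bₗ[1]cₗ = [-9, 0] − (0)·(-3)·[0, -2] = [-9, 0]. Then w[k] = R[2,1,k] / -3 for each k, giving w = [-9, 0] / -3 = [3, 0].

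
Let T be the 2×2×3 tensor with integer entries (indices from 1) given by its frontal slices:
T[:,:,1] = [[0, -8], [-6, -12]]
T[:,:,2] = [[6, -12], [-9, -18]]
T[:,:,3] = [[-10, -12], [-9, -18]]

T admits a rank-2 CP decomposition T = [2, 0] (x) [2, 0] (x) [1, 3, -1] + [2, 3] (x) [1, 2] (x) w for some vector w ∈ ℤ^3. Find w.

w = [-2, -3, -3]

Subtract the known terms from T to get the rank-1 residual R = [2, 3] (x) [1, 2] (x) w, so R[i,j,k] = a[i]·b[j]·w[k]. Pick indices with nonzero a[1]·b[1] = (2)·(1) = 2. Only the fibre through (1,1,·) is needed: R[1,1,:] = T[1,1,:] − Σₗ aₗ[1]bₗ[1]cₗ = [0, 6, -10] − (2)·(2)·[1, 3, -1] = [-4, -6, -6]. Then w[k] = R[1,1,k] / 2 for each k, giving w = [-4, -6, -6] / 2 = [-2, -3, -3].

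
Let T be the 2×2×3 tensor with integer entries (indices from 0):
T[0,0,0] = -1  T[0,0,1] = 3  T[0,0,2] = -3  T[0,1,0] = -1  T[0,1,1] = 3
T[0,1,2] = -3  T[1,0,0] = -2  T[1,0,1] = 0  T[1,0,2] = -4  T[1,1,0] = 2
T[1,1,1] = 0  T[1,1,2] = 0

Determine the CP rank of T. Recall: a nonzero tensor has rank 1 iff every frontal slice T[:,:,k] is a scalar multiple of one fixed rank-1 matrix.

3

Lower bound: in the mode-3 unfolding of T (rows indexed by k, columns by (i,j)) the 3×3 minor on rows k ∈ {0, 1, 2}, columns (i,j) ∈ {(0,0), (1,0), (1,1)} is det [[-1, -2, 2], [3, 0, 0], [-3, -4, 0]] = -24 ≠ 0, so that unfolding has rank ≥ 3 and hence rank(T) ≥ 3 (CP rank is at least every unfolding rank, though it can be larger).
Upper bound: T is a sum of 3 rank-1 terms, T = [0, 1] ∘ [1, 0] ∘ [-4, 0, -4] + [1, -2] ∘ [1, 1] ∘ [-1, -1, 1] + [2, -1] ∘ [1, 1] ∘ [0, 2, -2] (one valid choice — decompositions are not unique — normalised so each a, b is primitive with positive first nonzero entry; check it by expanding all entries), so rank(T) ≤ 3.
These bounds meet, so rank(T) = 3.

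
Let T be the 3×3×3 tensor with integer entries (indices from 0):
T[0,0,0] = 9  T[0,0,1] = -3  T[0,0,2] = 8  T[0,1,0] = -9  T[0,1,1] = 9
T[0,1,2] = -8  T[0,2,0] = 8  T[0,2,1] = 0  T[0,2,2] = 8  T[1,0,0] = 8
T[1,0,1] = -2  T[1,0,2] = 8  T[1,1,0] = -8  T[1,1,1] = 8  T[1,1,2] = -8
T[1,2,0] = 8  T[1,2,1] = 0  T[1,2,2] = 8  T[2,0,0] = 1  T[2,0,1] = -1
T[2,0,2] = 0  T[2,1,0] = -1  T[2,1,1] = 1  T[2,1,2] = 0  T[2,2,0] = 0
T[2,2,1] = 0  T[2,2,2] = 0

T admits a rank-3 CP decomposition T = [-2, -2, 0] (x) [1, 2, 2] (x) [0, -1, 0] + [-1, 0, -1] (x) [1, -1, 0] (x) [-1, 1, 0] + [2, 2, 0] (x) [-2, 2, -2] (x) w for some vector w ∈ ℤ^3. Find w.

w = [-2, 1, -2]

Subtract the known terms from T to get the rank-1 residual R = [2, 2, 0] (x) [-2, 2, -2] (x) w, so R[i,j,k] = a[i]·b[j]·w[k]. Pick indices with nonzero a[0]·b[0] = (2)·(-2) = -4. Only the fibre through (0,0,·) is needed: R[0,0,:] = T[0,0,:] − Σₗ aₗ[0]bₗ[0]cₗ = [9, -3, 8] − (-2)·(1)·[0, -1, 0] − (-1)·(1)·[-1, 1, 0] = [8, -4, 8]. Then w[k] = R[0,0,k] / -4 for each k, giving w = [8, -4, 8] / -4 = [-2, 1, -2].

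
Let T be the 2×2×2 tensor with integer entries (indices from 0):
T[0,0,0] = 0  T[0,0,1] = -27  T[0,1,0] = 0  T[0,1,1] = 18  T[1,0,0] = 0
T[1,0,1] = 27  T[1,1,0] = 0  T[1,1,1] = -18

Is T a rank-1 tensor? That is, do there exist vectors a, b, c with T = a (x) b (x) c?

Yes

If T = a (x) b (x) c then every fibre of T is a multiple of the corresponding factor, so read the factors off the fibres through the nonzero entry T[0,0,1] = -27.
The mode-1 fibre T[:,0,1] = [-27, 27] gives a = (1, -1) (primitive direction); the mode-2 fibre T[0,:,1] = [-27, 18] gives b = (3, -2); then c[k] = T[0,0,k] / (a[0]·b[0]) = [0, -27] / 3 = (0, -9).
Expanding (1, -1) (x) (3, -2) (x) (0, -9) reproduces all 8 entries of T, so T = (1, -1) (x) (3, -2) (x) (0, -9) and rank(T) ≤ 1.
Equivalently every frontal slice T[:,:,k] is c[k] times the rank-1 matrix (1, -1) (x) (3, -2). So T has rank 1 (it is nonzero).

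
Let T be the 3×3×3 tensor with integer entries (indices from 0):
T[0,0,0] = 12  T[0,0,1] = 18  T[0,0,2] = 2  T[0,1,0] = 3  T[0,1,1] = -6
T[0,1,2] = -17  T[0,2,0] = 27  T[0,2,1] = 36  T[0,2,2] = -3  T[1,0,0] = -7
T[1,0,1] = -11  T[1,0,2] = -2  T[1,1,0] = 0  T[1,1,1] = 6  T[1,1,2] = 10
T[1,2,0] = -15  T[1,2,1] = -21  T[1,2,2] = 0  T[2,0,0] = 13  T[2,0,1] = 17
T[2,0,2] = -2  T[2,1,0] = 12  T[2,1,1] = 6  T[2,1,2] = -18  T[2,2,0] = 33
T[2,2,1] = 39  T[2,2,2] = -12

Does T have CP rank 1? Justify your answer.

The mode-3 unfolding of T (rows indexed by k, columns by (i,j) = (0,0), (0,1), (0,2), (1,0), (1,1), (1,2), (2,0), (2,1), (2,2)) is [[12, 3, 27, -7, 0, -15, 13, 12, 33], [18, -6, 36, -11, 6, -21, 17, 6, 39], [2, -17, -3, -2, 10, 0, -2, -18, -12]].
There the 2×2 minor on rows k ∈ {0, 1}, columns (i,j) ∈ {(0,0), (0,1)} is det [[12, 3], [18, -6]] = -126 ≠ 0, so this unfolding has rank ≥ 2; CP rank is at least every unfolding rank, so rank(T) ≥ 2.
In particular rank(T) ≥ 2 > 1, so T is not rank-1.

No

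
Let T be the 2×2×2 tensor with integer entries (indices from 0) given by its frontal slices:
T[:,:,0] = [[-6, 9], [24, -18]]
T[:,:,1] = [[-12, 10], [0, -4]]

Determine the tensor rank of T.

Lower bound: the mode-3 unfolding of T (rows indexed by k, columns by (i,j) = (0,0), (0,1), (1,0), (1,1)) is [[-6, 9, 24, -18], [-12, 10, 0, -4]].
There the 2×2 minor on rows k ∈ {0, 1}, columns (i,j) ∈ {(0,0), (0,1)} is det [[-6, 9], [-12, 10]] = 48 ≠ 0, so this unfolding has rank ≥ 2; CP rank is at least every unfolding rank, so rank(T) ≥ 2. (This is only a lower bound: in general the CP rank may exceed every unfolding rank, so we still need to exhibit 2 rank-1 terms summing to T.)
Upper bound — finding two terms. Write S_k = T[:,:,k] for the frontal slices: S₀ = [[-6, 9], [24, -18]], S₁ = [[-12, 10], [0, -4]].
If T = a₁ ⊗ b₁ ⊗ c₁ + a₂ ⊗ b₂ ⊗ c₂ then each S_k = c₁[k]·a₁b₁ᵀ + c₂[k]·a₂b₂ᵀ. S₀ and S₁ are linearly independent, so a₁b₁ᵀ and a₂b₂ᵀ must span the same plane of matrices: they are the rank-1 matrices of the form x·S₀ + y·S₁.
det(x·S₀ + y·S₁) is −108·x² + 48·y² = (-12)·(3·x − 2·y)(3·x + 2·y), vanishing at (x:y) = (2:3) and (2:-3).
M₁ = 2·S₀ + 3·S₁ = [[-48, 48], [48, -48]] = (-48)·[1, -1][1, -1]ᵀ and M₂ = 2·S₀ − 3·S₁ = [[24, -12], [48, -24]] = 12·[1, 2][2, -1]ᵀ, so take a₁ = [1, -1], b₁ = [1, -1], a₂ = [1, 2], b₂ = [2, -1].
Each slice is an integer combination of E₁ = a₁b₁ᵀ and E₂ = a₂b₂ᵀ: S₀ = −12·E₁ + 3·E₂, S₁ = −8·E₁ − 2·E₂; reading off coefficients, c₁ = [-12, -8] and c₂ = [3, -2].
Hence T = [1, -1] ⊗ [1, -1] ⊗ [-12, -8] + [1, 2] ⊗ [2, -1] ⊗ [3, -2], so rank(T) ≤ 2.
These bounds meet, so rank(T) = 2.

2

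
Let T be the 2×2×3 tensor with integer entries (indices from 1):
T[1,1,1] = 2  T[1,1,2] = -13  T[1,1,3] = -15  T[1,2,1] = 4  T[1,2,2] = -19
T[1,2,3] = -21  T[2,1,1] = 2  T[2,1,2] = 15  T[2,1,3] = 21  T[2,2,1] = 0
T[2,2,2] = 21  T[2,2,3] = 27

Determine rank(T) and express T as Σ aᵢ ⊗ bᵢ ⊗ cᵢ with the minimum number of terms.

rank(T) = 2

Lower bound: the mode-3 unfolding of T (rows indexed by k, columns by (i,j) = (1,1), (1,2), (2,1), (2,2)) is [[2, 4, 2, 0], [-13, -19, 15, 21], [-15, -21, 21, 27]].
There the 2×2 minor on rows k ∈ {1, 2}, columns (i,j) ∈ {(1,1), (1,2)} is det [[2, 4], [-13, -19]] = 14 ≠ 0, so this unfolding has rank ≥ 2; CP rank is at least every unfolding rank, so rank(T) ≥ 2. (This is only a lower bound: in general the CP rank may exceed every unfolding rank, so we still need to exhibit 2 rank-1 terms summing to T.)
Upper bound — finding two terms. Write S_k = T[:,:,k] for the frontal slices: S₁ = [[2, 4], [2, 0]], S₂ = [[-13, -19], [15, 21]], S₃ = [[-15, -21], [21, 27]].
If T = a₁ ⊗ b₁ ⊗ c₁ + a₂ ⊗ b₂ ⊗ c₂ then each S_k = c₁[k]·a₁b₁ᵀ + c₂[k]·a₂b₂ᵀ. S₁ and S₂ are linearly independent, so a₁b₁ᵀ and a₂b₂ᵀ must span the same plane of matrices: they are the rank-1 matrices of the form x·S₁ + y·S₂.
det(x·S₁ + y·S₂) is −8·x² + 20·xy + 12·y² = (-4)·(x − 3·y)(2·x + y), vanishing at (x:y) = (3:1) and (1:-2).
M₁ = 3·S₁ + S₂ = [[-7, -7], [21, 21]] = (-7)·[1, -3][1, 1]ᵀ and M₂ = S₁ − 2·S₂ = [[28, 42], [-28, -42]] = 14·[1, -1][2, 3]ᵀ, so take a₁ = [1, -3], b₁ = [1, 1], a₂ = [1, -1], b₂ = [2, 3].
Each slice is an integer combination of E₁ = a₁b₁ᵀ and E₂ = a₂b₂ᵀ: S₁ = −2·E₁ + 2·E₂, S₂ = −E₁ − 6·E₂, S₃ = −3·E₁ − 6·E₂; reading off coefficients, c₁ = [-2, -1, -3] and c₂ = [2, -6, -6].
Hence T = [1, -3] ⊗ [1, 1] ⊗ [-2, -1, -3] + [1, -1] ⊗ [2, 3] ⊗ [2, -6, -6], so rank(T) ≤ 2.
These bounds meet, so rank(T) = 2.
Check entry T[1,1,1] = 2: (1)·(1)·(-2) + (1)·(2)·(2) = 2.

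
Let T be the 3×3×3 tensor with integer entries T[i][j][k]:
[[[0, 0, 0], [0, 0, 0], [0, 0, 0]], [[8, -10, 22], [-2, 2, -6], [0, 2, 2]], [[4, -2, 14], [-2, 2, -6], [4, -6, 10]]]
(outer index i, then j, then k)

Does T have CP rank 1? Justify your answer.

The mode-1 unfolding of T (rows indexed by i, columns by (j,k) = (0,0), (0,1), (0,2), (1,0), (1,1), (1,2), (2,0), (2,1), (2,2)) is [[0, 0, 0, 0, 0, 0, 0, 0, 0], [8, -10, 22, -2, 2, -6, 0, 2, 2], [4, -2, 14, -2, 2, -6, 4, -6, 10]].
There the 2×2 minor on rows i ∈ {1, 2}, columns (j,k) ∈ {(0,0), (0,1)} is det [[8, -10], [4, -2]] = 24 ≠ 0, so this unfolding has rank ≥ 2; CP rank is at least every unfolding rank, so rank(T) ≥ 2.
In particular rank(T) ≥ 2 > 1, so T is not rank-1.

No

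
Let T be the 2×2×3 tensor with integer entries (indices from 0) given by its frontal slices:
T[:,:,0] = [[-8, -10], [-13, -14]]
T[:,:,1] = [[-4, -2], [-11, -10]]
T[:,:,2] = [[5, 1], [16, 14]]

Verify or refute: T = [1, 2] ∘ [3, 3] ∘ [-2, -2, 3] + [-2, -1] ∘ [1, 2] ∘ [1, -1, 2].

Reconstruct entrywise from the claimed factors. For example, T[1,0,0] = -13 and Σₗ aₗ[1]bₗ[0]cₗ[0] = (2)·(3)·(-2) + (-1)·(1)·(1) = -13; checking all 12 entries, every one matches. The claim holds.

Yes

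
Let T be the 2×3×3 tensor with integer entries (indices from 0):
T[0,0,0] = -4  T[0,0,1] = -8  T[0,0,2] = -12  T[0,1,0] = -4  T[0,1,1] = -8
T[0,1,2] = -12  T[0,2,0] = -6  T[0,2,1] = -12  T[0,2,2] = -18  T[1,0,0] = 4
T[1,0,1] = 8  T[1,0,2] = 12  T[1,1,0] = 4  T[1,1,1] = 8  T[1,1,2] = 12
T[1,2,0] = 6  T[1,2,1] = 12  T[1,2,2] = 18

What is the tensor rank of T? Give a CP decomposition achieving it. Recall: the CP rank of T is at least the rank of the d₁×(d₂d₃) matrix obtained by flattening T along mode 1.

Lower bound: T ≠ 0 (e.g. T[0,0,0] = -4), so rank(T) ≥ 1.
Upper bound: the mode-1 fibre T[:,0,0] = [-4, 4] gives a = [1, -1] (primitive direction); the mode-2 fibre T[0,:,0] = [-4, -4, -6] gives b = [2, 2, 3]; then c[k] = T[0,0,k] / (a[0]·b[0]) = [-4, -8, -12] / 2 = [-2, -4, -6].
Expanding [1, -1] (x) [2, 2, 3] (x) [-2, -4, -6] reproduces all 18 entries of T, so T = [1, -1] (x) [2, 2, 3] (x) [-2, -4, -6] and rank(T) ≤ 1.
These bounds meet, so rank(T) = 1.

rank(T) = 1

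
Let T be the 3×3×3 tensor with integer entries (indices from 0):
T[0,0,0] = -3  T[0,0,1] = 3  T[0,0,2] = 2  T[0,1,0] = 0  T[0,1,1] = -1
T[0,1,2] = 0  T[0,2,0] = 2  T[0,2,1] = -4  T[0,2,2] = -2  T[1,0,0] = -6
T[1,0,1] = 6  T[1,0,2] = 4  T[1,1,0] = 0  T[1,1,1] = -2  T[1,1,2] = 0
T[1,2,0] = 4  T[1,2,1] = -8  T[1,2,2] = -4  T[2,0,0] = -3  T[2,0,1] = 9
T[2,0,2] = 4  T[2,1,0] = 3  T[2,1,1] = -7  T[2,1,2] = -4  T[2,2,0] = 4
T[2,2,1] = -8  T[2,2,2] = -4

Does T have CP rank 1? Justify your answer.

No

The mode-2 unfolding of T (rows indexed by j, columns by (i,k) = (0,0), (0,1), (0,2), (1,0), (1,1), (1,2), (2,0), (2,1), (2,2)) is [[-3, 3, 2, -6, 6, 4, -3, 9, 4], [0, -1, 0, 0, -2, 0, 3, -7, -4], [2, -4, -2, 4, -8, -4, 4, -8, -4]].
There the 3×3 minor on rows j ∈ {0, 1, 2}, columns (i,k) ∈ {(0,0), (0,1), (0,2)} is det [[-3, 3, 2], [0, -1, 0], [2, -4, -2]] = -2 ≠ 0, so this unfolding has rank ≥ 3; CP rank is at least every unfolding rank, so rank(T) ≥ 3.
In particular rank(T) ≥ 3 > 1, so T is not rank-1.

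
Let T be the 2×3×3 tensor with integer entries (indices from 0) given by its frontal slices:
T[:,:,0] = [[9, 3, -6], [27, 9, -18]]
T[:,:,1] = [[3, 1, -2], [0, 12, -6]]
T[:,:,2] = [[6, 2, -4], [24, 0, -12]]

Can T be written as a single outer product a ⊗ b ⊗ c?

No

The mode-3 unfolding of T (rows indexed by k, columns by (i,j) = (0,0), (0,1), (0,2), (1,0), (1,1), (1,2)) is [[9, 3, -6, 27, 9, -18], [3, 1, -2, 0, 12, -6], [6, 2, -4, 24, 0, -12]].
There the 2×2 minor on rows k ∈ {0, 1}, columns (i,j) ∈ {(0,0), (1,0)} is det [[9, 27], [3, 0]] = -81 ≠ 0, so this unfolding has rank ≥ 2; CP rank is at least every unfolding rank, so rank(T) ≥ 2.
In particular rank(T) ≥ 2 > 1, so T is not rank-1.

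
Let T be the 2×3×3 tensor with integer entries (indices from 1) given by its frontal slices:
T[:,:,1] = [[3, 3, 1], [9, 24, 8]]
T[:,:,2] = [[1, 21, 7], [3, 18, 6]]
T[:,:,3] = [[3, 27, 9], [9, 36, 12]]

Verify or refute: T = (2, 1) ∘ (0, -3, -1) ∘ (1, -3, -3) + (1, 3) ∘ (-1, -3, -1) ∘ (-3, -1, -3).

Reconstruct entrywise from the claimed factors. For example, T[2,1,2] = 3 and Σₗ aₗ[2]bₗ[1]cₗ[2] = (1)·(0)·(-3) + (3)·(-1)·(-1) = 3; checking all 18 entries, every one matches. The claim holds.

Yes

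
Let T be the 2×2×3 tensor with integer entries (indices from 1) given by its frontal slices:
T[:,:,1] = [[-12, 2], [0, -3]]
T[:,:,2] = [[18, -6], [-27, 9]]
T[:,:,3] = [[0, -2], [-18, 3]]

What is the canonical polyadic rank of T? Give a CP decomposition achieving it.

Lower bound: the mode-2 unfolding of T (rows indexed by j, columns by (i,k) = (1,1), (1,2), (1,3), (2,1), (2,2), (2,3)) is [[-12, 18, 0, 0, -27, -18], [2, -6, -2, -3, 9, 3]].
There the 2×2 minor on rows j ∈ {1, 2}, columns (i,k) ∈ {(1,1), (1,2)} is det [[-12, 18], [2, -6]] = 36 ≠ 0, so this unfolding has rank ≥ 2; CP rank is at least every unfolding rank, so rank(T) ≥ 2. (Flattening ranks never certify an upper bound on CP rank; for that we must actually write T with 2 rank-1 terms.)
Upper bound — finding two terms. Write S_k = T[:,:,k] for the frontal slices: S₁ = [[-12, 2], [0, -3]], S₂ = [[18, -6], [-27, 9]], S₃ = [[0, -2], [-18, 3]].
If T = a₁ (x) b₁ (x) c₁ + a₂ (x) b₂ (x) c₂ then each S_k = c₁[k]·a₁b₁ᵀ + c₂[k]·a₂b₂ᵀ. S₁ and S₂ are linearly independent, so a₁b₁ᵀ and a₂b₂ᵀ must span the same plane of matrices: they are the rank-1 matrices of the form x·S₁ + y·S₂.
det(x·S₁ + y·S₂) is 36·x² − 108·xy = 36·(x − 3·y)(x), vanishing at (x:y) = (3:1) and (0:1).
M₁ = 3·S₁ + S₂ = [[-18, 0], [-27, 0]] = (-9)·[2, 3][1, 0]ᵀ and M₂ = S₂ = [[18, -6], [-27, 9]] = 3·[2, -3][3, -1]ᵀ, so take a₁ = [2, 3], b₁ = [1, 0], a₂ = [2, -3], b₂ = [3, -1].
Each slice is an integer combination of E₁ = a₁b₁ᵀ and E₂ = a₂b₂ᵀ: S₁ = −3·E₁ − E₂, S₂ = 3·E₂, S₃ = −3·E₁ + E₂; reading off coefficients, c₁ = [-3, 0, -3] and c₂ = [-1, 3, 1].
Hence T = [2, 3] (x) [1, 0] (x) [-3, 0, -3] + [2, -3] (x) [3, -1] (x) [-1, 3, 1], so rank(T) ≤ 2.
These bounds meet, so rank(T) = 2.
Check entry T[2,2,3] = 3: (3)·(0)·(-3) + (-3)·(-1)·(1) = 3.

rank(T) = 2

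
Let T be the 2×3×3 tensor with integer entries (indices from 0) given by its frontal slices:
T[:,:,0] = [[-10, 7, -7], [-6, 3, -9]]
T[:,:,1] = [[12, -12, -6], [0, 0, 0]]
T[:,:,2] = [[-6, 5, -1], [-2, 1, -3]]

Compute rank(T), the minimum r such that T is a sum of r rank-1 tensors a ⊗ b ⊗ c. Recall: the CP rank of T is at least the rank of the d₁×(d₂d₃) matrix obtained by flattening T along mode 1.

2

Lower bound: the mode-3 unfolding of T (rows indexed by k, columns by (i,j) = (0,0), (0,1), (0,2), (1,0), (1,1), (1,2)) is [[-10, 7, -7, -6, 3, -9], [12, -12, -6, 0, 0, 0], [-6, 5, -1, -2, 1, -3]].
There the 2×2 minor on rows k ∈ {0, 1}, columns (i,j) ∈ {(0,0), (0,1)} is det [[-10, 7], [12, -12]] = 36 ≠ 0, so this unfolding has rank ≥ 2; CP rank is at least every unfolding rank, so rank(T) ≥ 2. (Flattening ranks never certify an upper bound on CP rank; for that we must actually write T with 2 rank-1 terms.)
Upper bound — finding two terms. Write S_k = T[:,:,k] for the frontal slices: S₀ = [[-10, 7, -7], [-6, 3, -9]], S₁ = [[12, -12, -6], [0, 0, 0]], S₂ = [[-6, 5, -1], [-2, 1, -3]].
If T = a₁ ⊗ b₁ ⊗ c₁ + a₂ ⊗ b₂ ⊗ c₂ then each S_k = c₁[k]·a₁b₁ᵀ + c₂[k]·a₂b₂ᵀ. S₀ and S₁ are linearly independent, so a₁b₁ᵀ and a₂b₂ᵀ must span the same plane of matrices: they are the rank-1 matrices of the form x·S₀ + y·S₁.
The 2×2 minor of x·S₀ + y·S₁ on rows {0,1}, columns {0,1} is 12·x² − 36·xy = 12·(x − 3·y)(x), vanishing at (x:y) = (3:1) and (0:1).
M₁ = 3·S₀ + S₁ = [[-18, 9, -27], [-18, 9, -27]] = (-9)·[1, 1][2, -1, 3]ᵀ and M₂ = S₁ = [[12, -12, -6], [0, 0, 0]] = 6·[1, 0][2, -2, -1]ᵀ, so take a₁ = [1, 1], b₁ = [2, -1, 3], a₂ = [1, 0], b₂ = [2, -2, -1].
Each slice is an integer combination of E₁ = a₁b₁ᵀ and E₂ = a₂b₂ᵀ: S₀ = −3·E₁ − 2·E₂, S₁ = 6·E₂, S₂ = −E₁ − 2·E₂; reading off coefficients, c₁ = [-3, 0, -1] and c₂ = [-2, 6, -2].
Hence T = [1, 1] ⊗ [2, -1, 3] ⊗ [-3, 0, -1] + [1, 0] ⊗ [2, -2, -1] ⊗ [-2, 6, -2], so rank(T) ≤ 2.
These bounds meet, so rank(T) = 2.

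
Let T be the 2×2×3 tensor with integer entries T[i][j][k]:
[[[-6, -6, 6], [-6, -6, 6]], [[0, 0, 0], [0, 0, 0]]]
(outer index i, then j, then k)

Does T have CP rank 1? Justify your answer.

Yes

The mode-1 fibre T[:,0,0] = [-6, 0] gives a = [1, 0] (primitive direction); the mode-2 fibre T[0,:,0] = [-6, -6] gives b = [1, 1]; then c[k] = T[0,0,k] / (a[0]·b[0]) = [-6, -6, 6] / 1 = [-6, -6, 6].
Expanding [1, 0] ⊗ [1, 1] ⊗ [-6, -6, 6] reproduces all 12 entries of T, so T = [1, 0] ⊗ [1, 1] ⊗ [-6, -6, 6] and rank(T) ≤ 1.
Equivalently every frontal slice T[:,:,k] is c[k] times the rank-1 matrix [1, 0] ⊗ [1, 1]. So T has rank 1 (it is nonzero).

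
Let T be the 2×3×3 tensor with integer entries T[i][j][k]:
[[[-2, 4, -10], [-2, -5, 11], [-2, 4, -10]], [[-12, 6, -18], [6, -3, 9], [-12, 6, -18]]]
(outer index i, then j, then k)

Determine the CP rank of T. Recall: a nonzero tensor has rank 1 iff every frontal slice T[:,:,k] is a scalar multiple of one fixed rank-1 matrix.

2

Lower bound: in the mode-1 unfolding of T (rows indexed by i, columns by (j,k)) the 2×2 minor on rows i ∈ {0, 1}, columns (j,k) ∈ {(0,0), (0,1)} is det [[-2, 4], [-12, 6]] = 36 ≠ 0, so that unfolding has rank ≥ 2 and hence rank(T) ≥ 2 (CP rank is at least every unfolding rank, though it can be larger).
Upper bound: with S_k = T[:,:,k], the two rank-1 terms a₁b₁ᵀ, a₂b₂ᵀ are the rank-1 members of the pencil x·S₀ + y·S₁.
The 2×2 minor of x·S₀ + y·S₁ on rows {0,1}, columns {0,1} is −36·x² − 18·xy + 18·y² = (-18)·(2·x − y)(x + y), vanishing at (x:y) = (1:2) and (1:-1).
M₁ = S₀ + 2·S₁ = [[6, -12, 6], [0, 0, 0]] = 6·[1, 0][1, -2, 1]ᵀ and M₂ = S₀ − S₁ = [[-6, 3, -6], [-18, 9, -18]] = (-3)·[1, 3][2, -1, 2]ᵀ, so take a₁ = [1, 0], b₁ = [1, -2, 1], a₂ = [1, 3], b₂ = [2, -1, 2].
Each slice is an integer combination of E₁ = a₁b₁ᵀ and E₂ = a₂b₂ᵀ: S₀ = 2·E₁ − 2·E₂, S₁ = 2·E₁ + E₂, S₂ = −4·E₁ − 3·E₂; reading off coefficients, c₁ = [2, 2, -4] and c₂ = [-2, 1, -3].
Hence T = [1, 0] ⊗ [1, -2, 1] ⊗ [2, 2, -4] + [1, 3] ⊗ [2, -1, 2] ⊗ [-2, 1, -3], so rank(T) ≤ 2.
These bounds meet, so rank(T) = 2.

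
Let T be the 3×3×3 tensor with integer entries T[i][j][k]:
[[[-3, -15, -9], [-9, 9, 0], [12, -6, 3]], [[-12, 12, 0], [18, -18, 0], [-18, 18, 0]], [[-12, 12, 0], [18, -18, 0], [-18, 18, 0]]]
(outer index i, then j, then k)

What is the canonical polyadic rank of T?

Lower bound: the mode-3 unfolding of T (rows indexed by k, columns by (i,j) = (0,0), (0,1), (0,2), (1,0), (1,1), (1,2), (2,0), (2,1), (2,2)) is [[-3, -9, 12, -12, 18, -18, -12, 18, -18], [-15, 9, -6, 12, -18, 18, 12, -18, 18], [-9, 0, 3, 0, 0, 0, 0, 0, 0]].
There the 2×2 minor on rows k ∈ {0, 1}, columns (i,j) ∈ {(0,0), (0,1)} is det [[-3, -9], [-15, 9]] = -162 ≠ 0, so this unfolding has rank ≥ 2; CP rank is at least every unfolding rank, so rank(T) ≥ 2. (This is only a lower bound: in general the CP rank may exceed every unfolding rank, so we still need to exhibit 2 rank-1 terms summing to T.)
Upper bound — finding two terms. Write S_k = T[:,:,k] for the frontal slices: S₀ = [[-3, -9, 12], [-12, 18, -18], [-12, 18, -18]], S₁ = [[-15, 9, -6], [12, -18, 18], [12, -18, 18]], S₂ = [[-9, 0, 3], [0, 0, 0], [0, 0, 0]].
If T = a₁ ∘ b₁ ∘ c₁ + a₂ ∘ b₂ ∘ c₂ then each S_k = c₁[k]·a₁b₁ᵀ + c₂[k]·a₂b₂ᵀ. S₀ and S₁ are linearly independent, so a₁b₁ᵀ and a₂b₂ᵀ must span the same plane of matrices: they are the rank-1 matrices of the form x·S₀ + y·S₁.
The 2×2 minor of x·S₀ + y·S₁ on rows {0,1}, columns {0,1} is −162·x² + 162·y² = (-162)·(x − y)(x + y), vanishing at (x:y) = (1:1) and (1:-1).
M₁ = S₀ + S₁ = [[-18, 0, 6], [0, 0, 0], [0, 0, 0]] = (-6)·(1, 0, 0)(3, 0, -1)ᵀ and M₂ = S₀ − S₁ = [[12, -18, 18], [-24, 36, -36], [-24, 36, -36]] = 6·(1, -2, -2)(2, -3, 3)ᵀ, so take a₁ = (1, 0, 0), b₁ = (3, 0, -1), a₂ = (1, -2, -2), b₂ = (2, -3, 3).
Each slice is an integer combination of E₁ = a₁b₁ᵀ and E₂ = a₂b₂ᵀ: S₀ = −3·E₁ + 3·E₂, S₁ = −3·E₁ − 3·E₂, S₂ = −3·E₁; reading off coefficients, c₁ = (-3, -3, -3) and c₂ = (3, -3, 0).
Hence T = (1, 0, 0) ∘ (3, 0, -1) ∘ (-3, -3, -3) + (1, -2, -2) ∘ (2, -3, 3) ∘ (3, -3, 0), so rank(T) ≤ 2.
These bounds meet, so rank(T) = 2.

2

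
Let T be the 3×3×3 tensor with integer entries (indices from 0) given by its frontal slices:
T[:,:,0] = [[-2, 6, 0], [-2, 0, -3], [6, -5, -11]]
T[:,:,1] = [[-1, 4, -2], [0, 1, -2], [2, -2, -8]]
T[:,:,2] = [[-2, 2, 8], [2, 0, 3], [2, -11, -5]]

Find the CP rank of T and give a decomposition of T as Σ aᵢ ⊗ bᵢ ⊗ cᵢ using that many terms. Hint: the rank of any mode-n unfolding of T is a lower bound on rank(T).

rank(T) = 3

Lower bound: the mode-1 unfolding of T (rows indexed by i, columns by (j,k) = (0,0), (0,1), (0,2), (1,0), (1,1), (1,2), (2,0), (2,1), (2,2)) is [[-2, -1, -2, 6, 4, 2, 0, -2, 8], [-2, 0, 2, 0, 1, 0, -3, -2, 3], [6, 2, 2, -5, -2, -11, -11, -8, -5]].
There the 3×3 minor on rows i ∈ {0, 1, 2}, columns (j,k) ∈ {(0,0), (0,1), (1,0)} is det [[-2, -1, 6], [-2, 0, 0], [6, 2, -5]] = -14 ≠ 0, so this unfolding has rank ≥ 3; CP rank is at least every unfolding rank, so rank(T) ≥ 3. (Flattening ranks never certify an upper bound on CP rank; for that we must actually write T with 3 rank-1 terms.)
Upper bound: T is a sum of 3 rank-1 terms, T = (0, 1, -1) ⊗ (2, 1, 1) ⊗ (-1, 0, 1) + (1, 0, -2) ⊗ (1, -2, -2) ⊗ (-2, -1, -2) + (2, 1, 2) ⊗ (0, 1, -2) ⊗ (1, 1, -1) (one valid choice — decompositions are not unique — normalised so each a, b is primitive with positive first nonzero entry; check it by expanding all entries), so rank(T) ≤ 3.
These bounds meet, so rank(T) = 3.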